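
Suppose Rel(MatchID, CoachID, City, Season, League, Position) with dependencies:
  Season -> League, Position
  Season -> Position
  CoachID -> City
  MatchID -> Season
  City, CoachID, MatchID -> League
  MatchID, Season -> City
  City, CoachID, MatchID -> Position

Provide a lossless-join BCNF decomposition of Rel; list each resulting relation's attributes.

Candidate key of the original relation: {CoachID, MatchID}.
Within {City, CoachID, League, MatchID, Position, Season}: {Season}⁺ ∩ {City, CoachID, League, MatchID, Position, Season} = {League, Position, Season}, not the whole set, so Season -> League, Position violates BCNF; decompose into {League, Position, Season} and {City, CoachID, MatchID, Season}.
{League, Position, Season} has no BCNF violation.
Within {City, CoachID, MatchID, Season}: {CoachID}⁺ ∩ {City, CoachID, MatchID, Season} = {City, CoachID}, not the whole set, so CoachID -> City violates BCNF; decompose into {City, CoachID} and {CoachID, MatchID, Season}.
{City, CoachID} has no BCNF violation.
Within {CoachID, MatchID, Season}: {MatchID}⁺ ∩ {CoachID, MatchID, Season} = {MatchID, Season}, not the whole set, so MatchID -> Season violates BCNF; decompose into {MatchID, Season} and {CoachID, MatchID}.
{MatchID, Season} has no BCNF violation.
{CoachID, MatchID} has no BCNF violation.

{City, CoachID}; {CoachID, MatchID}; {League, Position, Season}; {MatchID, Season}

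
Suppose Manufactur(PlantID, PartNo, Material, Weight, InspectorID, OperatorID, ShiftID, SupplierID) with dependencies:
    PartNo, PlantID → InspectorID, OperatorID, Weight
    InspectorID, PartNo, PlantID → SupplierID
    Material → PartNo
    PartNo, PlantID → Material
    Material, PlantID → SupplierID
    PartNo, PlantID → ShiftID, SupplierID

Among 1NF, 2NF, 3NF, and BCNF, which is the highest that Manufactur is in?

3NF

Candidate keys: {Material, PlantID}, {PartNo, PlantID}. Prime attributes: {Material, PartNo, PlantID}.
Material → PartNo: {Material}⁺ = {Material, PartNo}, which is not all of the attributes, so the left side is not a superkey — BCNF is violated.
Its right-hand attributes {PartNo} are all prime, as are those of every other non-superkey FD — the relation is in 3NF.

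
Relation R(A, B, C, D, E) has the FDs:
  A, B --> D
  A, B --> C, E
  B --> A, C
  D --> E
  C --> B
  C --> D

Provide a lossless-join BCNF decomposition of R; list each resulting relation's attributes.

Candidate keys of the original relation: {B}, {C}.
In {A, B, C, D, E}, {D} is not a superkey ({D}⁺ restricted to this set is {D, E}), so split on D --> E into {D, E} and {A, B, C, D}.
{D, E} has no BCNF violation.
{A, B, C, D} has no BCNF violation.

{A, B, C, D}; {D, E}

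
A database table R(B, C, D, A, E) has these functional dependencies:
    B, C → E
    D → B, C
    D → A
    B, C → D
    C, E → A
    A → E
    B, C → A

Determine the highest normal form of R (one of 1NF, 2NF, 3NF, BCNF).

Candidate keys: {B, C}, {D}. Prime attributes: {B, C, D}.
C, E → A: {C, E}⁺ = {A, C, E}, which is not all of the attributes, so the left side is not a superkey — BCNF is violated.
C, E → A has non-prime {A} on the right and a non-superkey on the left, so 3NF fails.
Checking every proper subset of each key, none determines a non-prime attribute — 2NF is satisfied.

2NF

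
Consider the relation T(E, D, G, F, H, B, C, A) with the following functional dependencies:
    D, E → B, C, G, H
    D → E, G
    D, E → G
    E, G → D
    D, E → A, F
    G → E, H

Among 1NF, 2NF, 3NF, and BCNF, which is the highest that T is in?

Candidate keys: {D}, {G}. Prime attributes: {D, G}.
Each dependency's left side is a superkey — BCNF holds.

BCNF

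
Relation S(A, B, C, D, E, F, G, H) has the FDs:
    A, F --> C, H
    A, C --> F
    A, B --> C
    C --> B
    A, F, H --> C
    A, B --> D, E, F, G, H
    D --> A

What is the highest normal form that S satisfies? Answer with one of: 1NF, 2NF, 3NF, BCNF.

3NF

Candidate keys: {A, B}, {A, C}, {A, F}, {B, D}, {C, D}, {D, F}. Prime attributes: {A, B, C, D, F}.
C --> B: {C}⁺ = {B, C}, which is not all of the attributes, so the left side is not a superkey — BCNF is violated.
Since {B} ⊆ prime attributes and every other non-superkey FD also has a prime right side, the schema is in 3NF.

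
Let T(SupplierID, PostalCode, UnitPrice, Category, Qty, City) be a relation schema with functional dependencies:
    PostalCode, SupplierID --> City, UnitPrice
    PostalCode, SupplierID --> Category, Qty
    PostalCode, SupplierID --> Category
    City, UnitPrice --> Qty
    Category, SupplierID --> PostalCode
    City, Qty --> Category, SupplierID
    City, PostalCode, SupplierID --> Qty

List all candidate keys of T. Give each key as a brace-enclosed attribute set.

{Category, SupplierID}, {City, Qty}, {City, UnitPrice}, {PostalCode, SupplierID}

Closure of {Category, SupplierID} is {Category, City, PostalCode, Qty, SupplierID, UnitPrice}, the whole schema; {Category, SupplierID} is a candidate key.
Closure of {City, Qty} is {Category, City, PostalCode, Qty, SupplierID, UnitPrice}, the whole schema; {City, Qty} is a candidate key.
Closure of {City, UnitPrice} is {Category, City, PostalCode, Qty, SupplierID, UnitPrice}, the whole schema; {City, UnitPrice} is a candidate key.
Closure of {PostalCode, SupplierID} is {Category, City, PostalCode, Qty, SupplierID, UnitPrice}, the whole schema; {PostalCode, SupplierID} is a candidate key.
These are minimal and exhaustive — every other superkey contains one of them.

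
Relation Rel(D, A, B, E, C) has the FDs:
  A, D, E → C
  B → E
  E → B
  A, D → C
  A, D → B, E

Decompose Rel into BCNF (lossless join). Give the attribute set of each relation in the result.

{A, B, C, D}; {B, E}

Candidate key of the original relation: {A, D}.
Within {A, B, C, D, E}: {B}⁺ ∩ {A, B, C, D, E} = {B, E}, not the whole set, so B → E violates BCNF; decompose into {B, E} and {A, B, C, D}.
{B, E} is in BCNF.
{A, B, C, D} is in BCNF.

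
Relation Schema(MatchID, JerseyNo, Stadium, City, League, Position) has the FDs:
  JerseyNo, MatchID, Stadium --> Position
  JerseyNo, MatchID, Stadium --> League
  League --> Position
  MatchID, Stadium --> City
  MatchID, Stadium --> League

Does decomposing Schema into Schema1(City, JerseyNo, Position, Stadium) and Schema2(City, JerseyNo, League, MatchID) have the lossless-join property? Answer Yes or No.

No

Common attributes: {City, JerseyNo}; their closure is {City, JerseyNo}.
The closure covers neither Schema1 nor Schema2 entirely; the join is not lossless.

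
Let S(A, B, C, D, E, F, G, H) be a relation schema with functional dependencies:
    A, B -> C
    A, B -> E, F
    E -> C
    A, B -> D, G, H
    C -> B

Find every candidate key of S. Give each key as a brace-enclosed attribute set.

{A, B}, {A, C}, {A, E}

{A} never appears on the right of any FD, so every key must include it.
{A, B}⁺ = {A, B, C, D, E, F, G, H}, which is every attribute, so {A, B} is a candidate key.
{A, C}⁺ = {A, B, C, D, E, F, G, H}, which is every attribute, so {A, C} is a candidate key.
{A, E}⁺ = {A, B, C, D, E, F, G, H}, which is every attribute, so {A, E} is a candidate key.
No proper subset of any of these is a key, and no other minimal superkey exists.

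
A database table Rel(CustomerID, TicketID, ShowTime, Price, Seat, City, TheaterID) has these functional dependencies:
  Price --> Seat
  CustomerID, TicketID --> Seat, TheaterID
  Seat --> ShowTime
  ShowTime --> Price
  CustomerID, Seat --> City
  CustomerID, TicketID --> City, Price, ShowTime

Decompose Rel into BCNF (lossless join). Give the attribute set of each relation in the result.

Candidate key of the original relation: {CustomerID, TicketID}.
Within {City, CustomerID, Price, Seat, ShowTime, TheaterID, TicketID}: {Price}⁺ ∩ {City, CustomerID, Price, Seat, ShowTime, TheaterID, TicketID} = {Price, Seat, ShowTime}, not the whole set, so Price --> Seat, ShowTime violates BCNF; decompose into {Price, Seat, ShowTime} and {City, CustomerID, Price, TheaterID, TicketID}.
{Price, Seat, ShowTime} has no BCNF violation.
Within {City, CustomerID, Price, TheaterID, TicketID}: {CustomerID, Price}⁺ ∩ {City, CustomerID, Price, TheaterID, TicketID} = {City, CustomerID, Price}, not the whole set, so CustomerID, Price --> City violates BCNF; decompose into {City, CustomerID, Price} and {CustomerID, Price, TheaterID, TicketID}.
{City, CustomerID, Price} has no BCNF violation.
{CustomerID, Price, TheaterID, TicketID} has no BCNF violation.

{City, CustomerID, Price}; {CustomerID, Price, TheaterID, TicketID}; {Price, Seat, ShowTime}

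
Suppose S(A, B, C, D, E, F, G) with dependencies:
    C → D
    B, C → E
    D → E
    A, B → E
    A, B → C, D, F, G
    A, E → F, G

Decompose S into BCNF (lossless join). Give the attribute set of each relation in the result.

{A, B, C}; {A, C, F, G}; {C, D}; {D, E}

Candidate key of the original relation: {A, B}.
{A, B, C, D, E, F, G}: {C} determines {C, D, E} here but is not a superkey — split on C → D, E, giving {C, D, E} and {A, B, C, F, G}.
{C, D, E}: {D} determines {D, E} here but is not a superkey — split on D → E, giving {D, E} and {C, D}.
{D, E} has no BCNF violation.
{C, D} has no BCNF violation.
{A, B, C, F, G}: {A, C} determines {A, C, F, G} here but is not a superkey — split on A, C → F, G, giving {A, C, F, G} and {A, B, C}.
{A, C, F, G} has no BCNF violation.
{A, B, C} has no BCNF violation.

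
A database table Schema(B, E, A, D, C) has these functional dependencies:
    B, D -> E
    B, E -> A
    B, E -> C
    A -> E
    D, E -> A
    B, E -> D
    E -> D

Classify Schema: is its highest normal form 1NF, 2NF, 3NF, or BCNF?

Candidate keys: {A, B}, {B, D}, {B, E}. Prime attributes: {A, B, D, E}.
A -> E breaks BCNF: {A}⁺ = {A, D, E}, so {A} is not a superkey.
But every attribute on its right side ({E}) is prime, and the same holds for every other non-superkey FD, so 3NF still holds.

3NF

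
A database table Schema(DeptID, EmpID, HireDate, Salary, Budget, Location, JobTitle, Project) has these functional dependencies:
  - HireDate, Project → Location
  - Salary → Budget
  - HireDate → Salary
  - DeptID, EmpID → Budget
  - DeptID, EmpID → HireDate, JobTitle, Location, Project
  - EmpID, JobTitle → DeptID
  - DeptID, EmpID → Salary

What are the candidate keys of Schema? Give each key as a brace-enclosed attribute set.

{DeptID, EmpID}, {EmpID, JobTitle}

Attributes never on any right-hand side: {EmpID} — every candidate key must contain it.
{DeptID, EmpID} is a candidate key since {DeptID, EmpID}⁺ = {Budget, DeptID, EmpID, HireDate, JobTitle, Location, Project, Salary} covers every attribute.
{EmpID, JobTitle} is a candidate key since {EmpID, JobTitle}⁺ = {Budget, DeptID, EmpID, HireDate, JobTitle, Location, Project, Salary} covers every attribute.
Any other superkey properly contains one of these, so there are no further candidate keys.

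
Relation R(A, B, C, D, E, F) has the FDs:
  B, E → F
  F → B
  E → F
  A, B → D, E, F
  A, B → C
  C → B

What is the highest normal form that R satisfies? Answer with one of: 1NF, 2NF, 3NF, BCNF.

Candidate keys: {A, B}, {A, C}, {A, E}, {A, F}. Prime attributes: {A, B, C, E, F}.
B, E → F: {B, E}⁺ = {B, E, F}, which is not all of the attributes, so the left side is not a superkey — BCNF is violated.
Its right-hand attributes {F} are all prime, as are those of every other non-superkey FD — the relation is in 3NF.

3NF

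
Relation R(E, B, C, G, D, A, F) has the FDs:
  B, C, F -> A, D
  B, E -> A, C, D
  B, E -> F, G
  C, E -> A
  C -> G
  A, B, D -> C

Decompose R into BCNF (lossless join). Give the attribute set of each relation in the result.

Candidate key of the original relation: {B, E}.
{A, B, C, D, E, F, G}: {B, C, F} determines {A, B, C, D, F, G} here but is not a superkey — split on B, C, F -> A, D, G, giving {A, B, C, D, F, G} and {B, C, E, F}.
{A, B, C, D, F, G}: {C} determines {C, G} here but is not a superkey — split on C -> G, giving {C, G} and {A, B, C, D, F}.
{C, G} is in BCNF.
{A, B, C, D, F}: {A, B, D} determines {A, B, C, D} here but is not a superkey — split on A, B, D -> C, giving {A, B, C, D} and {A, B, D, F}.
{A, B, C, D} is in BCNF.
{A, B, D, F} is in BCNF.
{B, C, E, F} is in BCNF.

{A, B, C, D}; {A, B, D, F}; {B, C, E, F}; {C, G}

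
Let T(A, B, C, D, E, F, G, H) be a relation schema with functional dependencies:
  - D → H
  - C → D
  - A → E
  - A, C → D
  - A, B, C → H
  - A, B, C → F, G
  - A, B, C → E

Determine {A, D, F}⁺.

Start with {A, D, F}.
D → H applies; add {H} → now {A, D, F, H}.
A → E applies; add {E} → now {A, D, E, F, H}.
No further FD applies.

{A, D, E, F, H}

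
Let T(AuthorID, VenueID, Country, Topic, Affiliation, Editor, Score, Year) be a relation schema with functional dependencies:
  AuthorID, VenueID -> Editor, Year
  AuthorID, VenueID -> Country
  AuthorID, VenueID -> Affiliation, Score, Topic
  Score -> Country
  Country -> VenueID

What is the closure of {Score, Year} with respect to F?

{Country, Score, VenueID, Year}

Start with {Score, Year}.
Score -> Country applies; add {Country} → now {Country, Score, Year}.
Country -> VenueID applies; add {VenueID} → now {Country, Score, VenueID, Year}.
No further FD applies.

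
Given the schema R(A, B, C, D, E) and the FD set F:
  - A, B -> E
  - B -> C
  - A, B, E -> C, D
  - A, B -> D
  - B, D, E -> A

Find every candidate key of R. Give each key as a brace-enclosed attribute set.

Attributes never on any right-hand side: {B} — every candidate key must contain it.
{A, B}⁺ = {A, B, C, D, E} — all of the relation — so {A, B} is a candidate key.
{B, D, E}⁺ = {A, B, C, D, E} — all of the relation — so {B, D, E} is a candidate key.
These are minimal and exhaustive — every other superkey contains one of them.

{A, B}, {B, D, E}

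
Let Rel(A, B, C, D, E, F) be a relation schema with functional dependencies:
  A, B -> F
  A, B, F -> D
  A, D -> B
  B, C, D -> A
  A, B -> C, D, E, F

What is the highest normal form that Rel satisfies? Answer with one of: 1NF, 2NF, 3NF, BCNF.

Candidate keys: {A, B}, {A, D}, {B, C, D}. Prime attributes: {A, B, C, D}.
Each dependency's left side is a superkey — BCNF holds.

BCNF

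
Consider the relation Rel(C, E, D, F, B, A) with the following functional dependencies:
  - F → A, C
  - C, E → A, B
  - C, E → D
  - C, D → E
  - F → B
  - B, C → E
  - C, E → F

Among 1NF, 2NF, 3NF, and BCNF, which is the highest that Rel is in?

Candidate keys: {B, C}, {C, D}, {C, E}, {F}. Prime attributes: {B, C, D, E, F}.
Every FD has a superkey on the left, so the relation is in BCNF.

BCNF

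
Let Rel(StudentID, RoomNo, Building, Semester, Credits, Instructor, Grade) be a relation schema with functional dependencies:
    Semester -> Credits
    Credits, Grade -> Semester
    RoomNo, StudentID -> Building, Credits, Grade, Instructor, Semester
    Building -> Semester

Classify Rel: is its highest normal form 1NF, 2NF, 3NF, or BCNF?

2NF

Candidate key: {RoomNo, StudentID}. Prime attributes: {RoomNo, StudentID}.
Semester -> Credits: {Semester}⁺ = {Credits, Semester}, which is not all of the attributes, so the left side is not a superkey — BCNF is violated.
Because {Credits} is non-prime and the left side of Semester -> Credits is not a superkey, the relation is not in 3NF.
No proper subset of a key has a non-prime attribute in its closure, so there is no partial dependency; 2NF holds.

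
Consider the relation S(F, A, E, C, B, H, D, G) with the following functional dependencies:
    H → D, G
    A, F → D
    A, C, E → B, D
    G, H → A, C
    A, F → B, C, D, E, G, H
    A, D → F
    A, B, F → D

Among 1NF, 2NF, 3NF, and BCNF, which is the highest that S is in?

BCNF

Candidate keys: {A, C, E}, {A, D}, {A, F}, {H}. Prime attributes: {A, C, D, E, F, H}.
The left-hand side of every FD is a superkey, so BCNF is satisfied.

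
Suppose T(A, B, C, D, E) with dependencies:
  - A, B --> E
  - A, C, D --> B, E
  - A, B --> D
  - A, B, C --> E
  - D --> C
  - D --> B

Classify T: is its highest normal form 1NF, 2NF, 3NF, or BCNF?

Candidate keys: {A, B}, {A, D}. Prime attributes: {A, B, D}.
D --> C: {D}⁺ = {B, C, D}, which is not all of the attributes, so the left side is not a superkey — BCNF is violated.
D --> C has non-prime {C} on the right and a non-superkey on the left, so 3NF fails.
Since {D} ⊂ {A, D} and {D}⁺ ⊇ {C} with {C} non-prime, there is a partial dependency; 2NF fails.

1NF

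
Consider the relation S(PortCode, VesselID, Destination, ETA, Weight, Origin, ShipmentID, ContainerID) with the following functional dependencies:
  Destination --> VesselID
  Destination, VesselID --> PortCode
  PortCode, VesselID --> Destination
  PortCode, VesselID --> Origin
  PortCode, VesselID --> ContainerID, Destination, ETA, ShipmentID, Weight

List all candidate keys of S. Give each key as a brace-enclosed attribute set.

{Destination}⁺ = {ContainerID, Destination, ETA, Origin, PortCode, ShipmentID, VesselID, Weight} — all of the relation — so {Destination} is a candidate key.
{PortCode, VesselID}⁺ = {ContainerID, Destination, ETA, Origin, PortCode, ShipmentID, VesselID, Weight} — all of the relation — so {PortCode, VesselID} is a candidate key.
These are minimal and exhaustive — every other superkey contains one of them.

{Destination}, {PortCode, VesselID}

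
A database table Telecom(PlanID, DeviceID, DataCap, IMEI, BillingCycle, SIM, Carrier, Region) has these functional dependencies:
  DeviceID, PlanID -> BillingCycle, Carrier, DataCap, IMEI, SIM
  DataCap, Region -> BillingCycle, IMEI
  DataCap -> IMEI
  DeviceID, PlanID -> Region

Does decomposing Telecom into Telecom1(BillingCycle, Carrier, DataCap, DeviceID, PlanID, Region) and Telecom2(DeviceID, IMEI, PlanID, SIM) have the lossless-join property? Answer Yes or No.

Yes

Telecom1 ∩ Telecom2 = {DeviceID, PlanID}; its closure under F is {BillingCycle, Carrier, DataCap, DeviceID, IMEI, PlanID, Region, SIM}.
Telecom1 is contained in that closure, so Telecom1 ∩ Telecom2 -> Telecom1 holds and the join is lossless.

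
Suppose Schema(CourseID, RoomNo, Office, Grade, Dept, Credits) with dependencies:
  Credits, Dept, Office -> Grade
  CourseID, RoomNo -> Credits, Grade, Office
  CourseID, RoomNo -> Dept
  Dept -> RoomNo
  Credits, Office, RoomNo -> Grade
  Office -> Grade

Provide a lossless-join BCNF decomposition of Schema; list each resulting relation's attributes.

{CourseID, Credits, Dept, Office}; {Dept, RoomNo}; {Grade, Office}

Candidate keys of the original relation: {CourseID, Dept}, {CourseID, RoomNo}.
{CourseID, Credits, Dept, Grade, Office, RoomNo}: {Credits, Dept, Office} determines {Credits, Dept, Grade, Office, RoomNo} here but is not a superkey — split on Credits, Dept, Office -> Grade, RoomNo, giving {Credits, Dept, Grade, Office, RoomNo} and {CourseID, Credits, Dept, Office}.
{Credits, Dept, Grade, Office, RoomNo}: {Dept} determines {Dept, RoomNo} here but is not a superkey — split on Dept -> RoomNo, giving {Dept, RoomNo} and {Credits, Dept, Grade, Office}.
{Dept, RoomNo} is in BCNF.
{Credits, Dept, Grade, Office}: {Office} determines {Grade, Office} here but is not a superkey — split on Office -> Grade, giving {Grade, Office} and {Credits, Dept, Office}.
{Grade, Office} is in BCNF.
{Credits, Dept, Office} is in BCNF.
{CourseID, Credits, Dept, Office} is in BCNF.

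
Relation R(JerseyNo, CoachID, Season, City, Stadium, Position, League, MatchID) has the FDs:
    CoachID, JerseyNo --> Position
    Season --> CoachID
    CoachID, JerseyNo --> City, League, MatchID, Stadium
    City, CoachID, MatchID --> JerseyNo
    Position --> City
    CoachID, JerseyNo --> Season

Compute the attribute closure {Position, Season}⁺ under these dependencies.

{City, CoachID, Position, Season}

Start with {Position, Season}.
Season --> CoachID applies; add {CoachID} → now {CoachID, Position, Season}.
Position --> City applies; add {City} → now {City, CoachID, Position, Season}.
No further FD applies.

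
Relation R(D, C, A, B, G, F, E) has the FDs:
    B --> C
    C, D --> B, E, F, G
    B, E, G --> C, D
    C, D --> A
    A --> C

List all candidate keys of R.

{A, D}, {B, D}, {B, E, G}, {C, D}

{A, D} is a candidate key since {A, D}⁺ = {A, B, C, D, E, F, G} covers every attribute.
{B, D} is a candidate key since {B, D}⁺ = {A, B, C, D, E, F, G} covers every attribute.
{C, D} is a candidate key since {C, D}⁺ = {A, B, C, D, E, F, G} covers every attribute.
{B, E, G} is a candidate key since {B, E, G}⁺ = {A, B, C, D, E, F, G} covers every attribute.
No proper subset of any of these is a key, and no other minimal superkey exists.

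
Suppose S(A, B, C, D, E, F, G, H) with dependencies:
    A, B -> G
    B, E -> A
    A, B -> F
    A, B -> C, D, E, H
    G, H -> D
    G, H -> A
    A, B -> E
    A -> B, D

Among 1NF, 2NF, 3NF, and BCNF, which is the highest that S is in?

Candidate keys: {A}, {B, E}, {G, H}. Prime attributes: {A, B, E, G, H}.
The left-hand side of every FD is a superkey, so BCNF is satisfied.

BCNF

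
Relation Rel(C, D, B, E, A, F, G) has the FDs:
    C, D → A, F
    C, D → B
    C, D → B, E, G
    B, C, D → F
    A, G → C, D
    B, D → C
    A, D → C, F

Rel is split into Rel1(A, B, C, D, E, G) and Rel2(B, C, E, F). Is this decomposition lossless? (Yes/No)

Rel1 ∩ Rel2 = {B, C, E}; its closure under F is {B, C, E}.
Rel1 ⊄ {B, C, E} and Rel2 ⊄ {B, C, E}, so the split is lossy.

No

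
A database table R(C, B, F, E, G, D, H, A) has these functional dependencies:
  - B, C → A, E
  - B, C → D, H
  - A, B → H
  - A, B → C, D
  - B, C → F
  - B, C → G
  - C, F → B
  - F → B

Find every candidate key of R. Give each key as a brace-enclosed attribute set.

{A, B}⁺ = {A, B, C, D, E, F, G, H}, which is every attribute, so {A, B} is a candidate key.
{A, F}⁺ = {A, B, C, D, E, F, G, H}, which is every attribute, so {A, F} is a candidate key.
{B, C}⁺ = {A, B, C, D, E, F, G, H}, which is every attribute, so {B, C} is a candidate key.
{C, F}⁺ = {A, B, C, D, E, F, G, H}, which is every attribute, so {C, F} is a candidate key.
Any other superkey properly contains one of these, so there are no further candidate keys.

{A, B}, {A, F}, {B, C}, {C, F}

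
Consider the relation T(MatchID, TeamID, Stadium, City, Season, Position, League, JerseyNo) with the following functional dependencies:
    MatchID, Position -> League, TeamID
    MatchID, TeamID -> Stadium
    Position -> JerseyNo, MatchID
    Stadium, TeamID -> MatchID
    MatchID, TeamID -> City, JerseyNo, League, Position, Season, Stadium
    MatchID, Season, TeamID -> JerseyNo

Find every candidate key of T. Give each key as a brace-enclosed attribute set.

{Position}⁺ = {City, JerseyNo, League, MatchID, Position, Season, Stadium, TeamID} — all of the relation — so {Position} is a candidate key.
{MatchID, TeamID}⁺ = {City, JerseyNo, League, MatchID, Position, Season, Stadium, TeamID} — all of the relation — so {MatchID, TeamID} is a candidate key.
{Stadium, TeamID}⁺ = {City, JerseyNo, League, MatchID, Position, Season, Stadium, TeamID} — all of the relation — so {Stadium, TeamID} is a candidate key.
Any other superkey properly contains one of these, so there are no further candidate keys.

{MatchID, TeamID}, {Position}, {Stadium, TeamID}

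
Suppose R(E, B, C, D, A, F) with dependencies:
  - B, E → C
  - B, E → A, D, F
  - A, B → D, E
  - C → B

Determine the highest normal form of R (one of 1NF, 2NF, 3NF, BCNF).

Candidate keys: {A, B}, {A, C}, {B, E}, {C, E}. Prime attributes: {A, B, C, E}.
C → B: {C}⁺ = {B, C}, which is not all of the attributes, so the left side is not a superkey — BCNF is violated.
But every attribute on its right side ({B}) is prime, and the same holds for every other non-superkey FD, so 3NF still holds.

3NF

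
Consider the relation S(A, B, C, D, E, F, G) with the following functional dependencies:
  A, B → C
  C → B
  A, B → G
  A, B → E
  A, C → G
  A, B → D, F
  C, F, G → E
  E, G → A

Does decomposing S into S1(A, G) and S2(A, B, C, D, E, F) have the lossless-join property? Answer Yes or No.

No

The shared attributes are {A} and {A}⁺ = {A}.
S1 ⊄ {A} and S2 ⊄ {A}, so the split is lossy.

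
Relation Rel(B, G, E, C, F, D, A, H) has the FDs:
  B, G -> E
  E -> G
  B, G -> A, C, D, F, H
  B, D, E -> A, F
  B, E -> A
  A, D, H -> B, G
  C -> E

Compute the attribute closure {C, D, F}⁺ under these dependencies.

Start with {C, D, F}.
C -> E applies; add {E} → now {C, D, E, F}.
E -> G applies; add {G} → now {C, D, E, F, G}.
No further FD applies.

{C, D, E, F, G}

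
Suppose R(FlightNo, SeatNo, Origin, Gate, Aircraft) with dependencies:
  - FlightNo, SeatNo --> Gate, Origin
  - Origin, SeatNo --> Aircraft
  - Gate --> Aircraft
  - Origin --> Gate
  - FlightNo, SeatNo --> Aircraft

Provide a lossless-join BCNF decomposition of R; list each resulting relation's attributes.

{Aircraft, Gate}; {FlightNo, Origin, SeatNo}; {Gate, Origin}

Candidate key of the original relation: {FlightNo, SeatNo}.
Within {Aircraft, FlightNo, Gate, Origin, SeatNo}: {Origin, SeatNo}⁺ ∩ {Aircraft, FlightNo, Gate, Origin, SeatNo} = {Aircraft, Gate, Origin, SeatNo}, not the whole set, so Origin, SeatNo --> Aircraft, Gate violates BCNF; decompose into {Aircraft, Gate, Origin, SeatNo} and {FlightNo, Origin, SeatNo}.
Within {Aircraft, Gate, Origin, SeatNo}: {Gate}⁺ ∩ {Aircraft, Gate, Origin, SeatNo} = {Aircraft, Gate}, not the whole set, so Gate --> Aircraft violates BCNF; decompose into {Aircraft, Gate} and {Gate, Origin, SeatNo}.
{Aircraft, Gate} is in BCNF.
Within {Gate, Origin, SeatNo}: {Origin}⁺ ∩ {Gate, Origin, SeatNo} = {Gate, Origin}, not the whole set, so Origin --> Gate violates BCNF; decompose into {Gate, Origin} and {Origin, SeatNo}.
{Gate, Origin} is in BCNF.
{Origin, SeatNo} is in BCNF.
{FlightNo, Origin, SeatNo} is in BCNF.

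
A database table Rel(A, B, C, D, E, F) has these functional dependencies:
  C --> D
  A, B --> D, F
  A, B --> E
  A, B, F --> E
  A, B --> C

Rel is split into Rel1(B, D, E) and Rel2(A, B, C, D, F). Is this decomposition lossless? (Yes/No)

The shared attributes are {B, D} and {B, D}⁺ = {B, D}.
Neither Rel1 nor Rel2 is contained in that closure, so the decomposition is lossy.

No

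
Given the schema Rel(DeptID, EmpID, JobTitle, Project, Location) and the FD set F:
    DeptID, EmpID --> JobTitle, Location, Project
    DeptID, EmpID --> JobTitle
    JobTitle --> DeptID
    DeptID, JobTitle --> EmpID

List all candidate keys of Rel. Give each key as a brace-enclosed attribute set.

{JobTitle}⁺ = {DeptID, EmpID, JobTitle, Location, Project} — all of the relation — so {JobTitle} is a candidate key.
{DeptID, EmpID}⁺ = {DeptID, EmpID, JobTitle, Location, Project} — all of the relation — so {DeptID, EmpID} is a candidate key.
Any other superkey properly contains one of these, so there are no further candidate keys.

{DeptID, EmpID}, {JobTitle}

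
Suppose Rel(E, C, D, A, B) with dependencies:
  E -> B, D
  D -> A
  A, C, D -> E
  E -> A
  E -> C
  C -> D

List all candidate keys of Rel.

{C}⁺ = {A, B, C, D, E}, which is every attribute, so {C} is a candidate key.
{E}⁺ = {A, B, C, D, E}, which is every attribute, so {E} is a candidate key.
Any other superkey properly contains one of these, so there are no further candidate keys.

{C}, {E}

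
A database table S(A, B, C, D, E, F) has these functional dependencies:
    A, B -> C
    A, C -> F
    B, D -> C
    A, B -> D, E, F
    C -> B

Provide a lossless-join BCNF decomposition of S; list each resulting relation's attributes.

{A, B, D, E, F}; {B, C}; {C, D}

Candidate keys of the original relation: {A, B}, {A, C}.
{A, B, C, D, E, F}: {B, D} determines {B, C, D} here but is not a superkey — split on B, D -> C, giving {B, C, D} and {A, B, D, E, F}.
{B, C, D}: {C} determines {B, C} here but is not a superkey — split on C -> B, giving {B, C} and {C, D}.
{B, C} is in BCNF.
{C, D} is in BCNF.
{A, B, D, E, F} is in BCNF.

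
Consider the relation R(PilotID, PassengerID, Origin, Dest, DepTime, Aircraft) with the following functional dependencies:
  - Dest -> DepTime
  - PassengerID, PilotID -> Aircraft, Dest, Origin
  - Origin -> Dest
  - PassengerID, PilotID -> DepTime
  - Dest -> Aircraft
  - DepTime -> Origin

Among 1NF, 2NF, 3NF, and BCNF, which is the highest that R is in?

Candidate key: {PassengerID, PilotID}. Prime attributes: {PassengerID, PilotID}.
Dest -> DepTime breaks BCNF: {Dest}⁺ = {Aircraft, DepTime, Dest, Origin}, so {Dest} is not a superkey.
Dest -> DepTime has non-prime {DepTime} on the right and a non-superkey on the left, so 3NF fails.
No proper subset of a key has a non-prime attribute in its closure, so there is no partial dependency; 2NF holds.

2NF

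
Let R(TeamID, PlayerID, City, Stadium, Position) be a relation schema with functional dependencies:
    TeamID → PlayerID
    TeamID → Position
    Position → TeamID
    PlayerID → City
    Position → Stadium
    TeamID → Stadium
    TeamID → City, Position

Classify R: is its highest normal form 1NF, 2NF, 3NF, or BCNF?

2NF

Candidate keys: {Position}, {TeamID}. Prime attributes: {Position, TeamID}.
PlayerID → City breaks BCNF: {PlayerID}⁺ = {City, PlayerID}, so {PlayerID} is not a superkey.
PlayerID → City has non-prime {City} on the right and a non-superkey on the left, so 3NF fails.
With only single-attribute keys there can be no partial dependency, so 2NF holds.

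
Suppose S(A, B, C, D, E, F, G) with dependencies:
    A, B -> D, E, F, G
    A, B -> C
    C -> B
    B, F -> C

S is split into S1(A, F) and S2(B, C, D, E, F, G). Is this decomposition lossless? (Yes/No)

The shared attributes are {F} and {F}⁺ = {F}.
Neither S1 nor S2 is contained in that closure, so the decomposition is lossy.

No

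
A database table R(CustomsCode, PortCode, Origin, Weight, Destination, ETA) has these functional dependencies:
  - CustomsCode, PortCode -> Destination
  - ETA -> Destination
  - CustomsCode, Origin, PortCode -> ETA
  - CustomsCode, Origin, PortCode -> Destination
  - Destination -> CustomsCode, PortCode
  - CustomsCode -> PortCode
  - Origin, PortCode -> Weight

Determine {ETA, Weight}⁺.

Start with {ETA, Weight}.
ETA -> Destination applies; add {Destination} → now {Destination, ETA, Weight}.
Destination -> CustomsCode, PortCode applies; add {CustomsCode, PortCode} → now {CustomsCode, Destination, ETA, PortCode, Weight}.
No further FD applies.

{CustomsCode, Destination, ETA, PortCode, Weight}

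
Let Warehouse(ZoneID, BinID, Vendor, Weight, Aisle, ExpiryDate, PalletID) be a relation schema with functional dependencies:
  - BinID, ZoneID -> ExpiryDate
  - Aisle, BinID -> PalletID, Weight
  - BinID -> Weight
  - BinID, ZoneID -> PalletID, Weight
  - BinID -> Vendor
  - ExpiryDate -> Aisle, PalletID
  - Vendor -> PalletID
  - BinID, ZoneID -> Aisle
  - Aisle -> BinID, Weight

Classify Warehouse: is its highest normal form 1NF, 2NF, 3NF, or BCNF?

1NF

Candidate keys: {Aisle, ZoneID}, {BinID, ZoneID}, {ExpiryDate, ZoneID}. Prime attributes: {Aisle, BinID, ExpiryDate, ZoneID}.
Aisle, BinID -> PalletID, Weight: {Aisle, BinID}⁺ = {Aisle, BinID, PalletID, Vendor, Weight}, which is not all of the attributes, so the left side is not a superkey — BCNF is violated.
Aisle, BinID -> PalletID, Weight has non-prime {PalletID, Weight} on the right and a non-superkey on the left, so 3NF fails.
{Aisle} is a proper subset of the key {Aisle, ZoneID}, and {Aisle}⁺ contains the non-prime attributes {PalletID, Vendor, Weight} — a partial dependency, so 2NF is violated.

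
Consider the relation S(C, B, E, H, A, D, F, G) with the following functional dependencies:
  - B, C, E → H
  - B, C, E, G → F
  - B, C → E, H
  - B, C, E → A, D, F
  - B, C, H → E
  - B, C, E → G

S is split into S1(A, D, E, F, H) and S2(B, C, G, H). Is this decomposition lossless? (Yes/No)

No

S1 ∩ S2 = {H}; its closure under F is {H}.
The closure covers neither S1 nor S2 entirely; the join is not lossless.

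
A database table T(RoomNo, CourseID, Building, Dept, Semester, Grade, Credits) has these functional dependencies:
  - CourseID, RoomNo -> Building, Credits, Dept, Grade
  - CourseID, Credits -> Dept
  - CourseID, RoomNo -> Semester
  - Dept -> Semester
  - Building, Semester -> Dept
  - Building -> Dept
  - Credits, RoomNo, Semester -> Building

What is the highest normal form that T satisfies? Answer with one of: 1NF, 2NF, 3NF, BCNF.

2NF

Candidate key: {CourseID, RoomNo}. Prime attributes: {CourseID, RoomNo}.
CourseID, Credits -> Dept breaks BCNF: {CourseID, Credits}⁺ = {CourseID, Credits, Dept, Semester}, so {CourseID, Credits} is not a superkey.
CourseID, Credits -> Dept determines the non-prime attribute {Dept} from a non-superkey — 3NF is violated.
No non-prime attribute depends on a proper subset of any candidate key, so 2NF holds.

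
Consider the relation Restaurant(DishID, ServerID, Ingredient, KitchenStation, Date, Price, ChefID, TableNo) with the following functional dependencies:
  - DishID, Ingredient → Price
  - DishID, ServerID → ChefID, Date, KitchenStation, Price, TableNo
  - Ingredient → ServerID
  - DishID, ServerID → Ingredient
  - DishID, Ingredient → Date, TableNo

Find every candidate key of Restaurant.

{DishID} never appears on the right of any FD, so every key must include it.
{DishID, Ingredient}⁺ = {ChefID, Date, DishID, Ingredient, KitchenStation, Price, ServerID, TableNo}, which is every attribute, so {DishID, Ingredient} is a candidate key.
{DishID, ServerID}⁺ = {ChefID, Date, DishID, Ingredient, KitchenStation, Price, ServerID, TableNo}, which is every attribute, so {DishID, ServerID} is a candidate key.
No proper subset of any of these is a key, and no other minimal superkey exists.

{DishID, Ingredient}, {DishID, ServerID}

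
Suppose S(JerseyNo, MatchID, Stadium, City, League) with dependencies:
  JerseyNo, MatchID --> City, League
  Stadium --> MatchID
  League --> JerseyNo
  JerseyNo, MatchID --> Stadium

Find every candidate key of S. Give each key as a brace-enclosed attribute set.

{JerseyNo, MatchID} is a candidate key since {JerseyNo, MatchID}⁺ = {City, JerseyNo, League, MatchID, Stadium} covers every attribute.
{JerseyNo, Stadium} is a candidate key since {JerseyNo, Stadium}⁺ = {City, JerseyNo, League, MatchID, Stadium} covers every attribute.
{League, MatchID} is a candidate key since {League, MatchID}⁺ = {City, JerseyNo, League, MatchID, Stadium} covers every attribute.
{League, Stadium} is a candidate key since {League, Stadium}⁺ = {City, JerseyNo, League, MatchID, Stadium} covers every attribute.
These are minimal and exhaustive — every other superkey contains one of them.

{JerseyNo, MatchID}, {JerseyNo, Stadium}, {League, MatchID}, {League, Stadium}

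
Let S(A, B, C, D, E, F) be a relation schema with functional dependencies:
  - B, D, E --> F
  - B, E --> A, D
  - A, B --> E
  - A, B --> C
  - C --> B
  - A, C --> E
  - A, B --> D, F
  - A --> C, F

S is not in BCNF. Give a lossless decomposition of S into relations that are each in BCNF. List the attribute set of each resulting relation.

{A, C, D, E, F}; {B, C}

Candidate keys of the original relation: {A}, {B, E}, {C, E}.
{A, B, C, D, E, F}: {C} determines {B, C} here but is not a superkey — split on C --> B, giving {B, C} and {A, C, D, E, F}.
{B, C} is in BCNF.
{A, C, D, E, F} is in BCNF.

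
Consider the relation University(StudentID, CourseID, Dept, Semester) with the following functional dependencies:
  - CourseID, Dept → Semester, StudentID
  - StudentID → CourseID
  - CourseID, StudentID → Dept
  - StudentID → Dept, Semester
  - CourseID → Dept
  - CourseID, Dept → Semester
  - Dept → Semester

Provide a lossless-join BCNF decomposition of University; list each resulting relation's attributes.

{CourseID, Dept, StudentID}; {Dept, Semester}

Candidate keys of the original relation: {CourseID}, {StudentID}.
Within {CourseID, Dept, Semester, StudentID}: {Dept}⁺ ∩ {CourseID, Dept, Semester, StudentID} = {Dept, Semester}, not the whole set, so Dept → Semester violates BCNF; decompose into {Dept, Semester} and {CourseID, Dept, StudentID}.
{Dept, Semester}: every determinant is a superkey — BCNF.
{CourseID, Dept, StudentID}: every determinant is a superkey — BCNF.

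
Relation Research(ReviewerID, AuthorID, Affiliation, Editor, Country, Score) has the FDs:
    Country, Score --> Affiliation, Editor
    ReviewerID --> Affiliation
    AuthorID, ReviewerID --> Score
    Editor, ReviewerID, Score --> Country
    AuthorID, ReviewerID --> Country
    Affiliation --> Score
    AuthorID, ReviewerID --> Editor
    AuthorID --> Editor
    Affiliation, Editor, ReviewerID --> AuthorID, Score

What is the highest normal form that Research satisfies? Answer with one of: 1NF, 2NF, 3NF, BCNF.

Candidate keys: {AuthorID, ReviewerID}, {Country, ReviewerID}, {Editor, ReviewerID}. Prime attributes: {AuthorID, Country, Editor, ReviewerID}.
Country, Score --> Affiliation, Editor breaks BCNF: {Country, Score}⁺ = {Affiliation, Country, Editor, Score}, so {Country, Score} is not a superkey.
Because {Affiliation} is non-prime and the left side of Country, Score --> Affiliation, Editor is not a superkey, the relation is not in 3NF.
Since {ReviewerID} ⊂ {AuthorID, ReviewerID} and {ReviewerID}⁺ ⊇ {Affiliation, Score} with {Affiliation, Score} non-prime, there is a partial dependency; 2NF fails.

1NF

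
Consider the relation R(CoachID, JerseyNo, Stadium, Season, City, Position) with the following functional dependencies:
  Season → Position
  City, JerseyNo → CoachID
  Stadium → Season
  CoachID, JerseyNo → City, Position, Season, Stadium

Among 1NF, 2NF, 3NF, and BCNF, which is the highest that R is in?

Candidate keys: {City, JerseyNo}, {CoachID, JerseyNo}. Prime attributes: {City, CoachID, JerseyNo}.
Season → Position breaks BCNF: {Season}⁺ = {Position, Season}, so {Season} is not a superkey.
Because {Position} is non-prime and the left side of Season → Position is not a superkey, the relation is not in 3NF.
No non-prime attribute depends on a proper subset of any candidate key, so 2NF holds.

2NF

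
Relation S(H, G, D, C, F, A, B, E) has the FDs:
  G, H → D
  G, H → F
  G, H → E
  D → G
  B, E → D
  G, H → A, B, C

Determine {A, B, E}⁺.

Start with {A, B, E}.
B, E → D applies; add {D} → now {A, B, D, E}.
D → G applies; add {G} → now {A, B, D, E, G}.
No further FD applies.

{A, B, D, E, G}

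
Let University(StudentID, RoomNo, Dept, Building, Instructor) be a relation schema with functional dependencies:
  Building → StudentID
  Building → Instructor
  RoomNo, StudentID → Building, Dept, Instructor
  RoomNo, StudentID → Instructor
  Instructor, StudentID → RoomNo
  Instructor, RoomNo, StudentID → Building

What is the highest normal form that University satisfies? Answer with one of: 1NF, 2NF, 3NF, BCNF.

Candidate keys: {Building}, {Instructor, StudentID}, {RoomNo, StudentID}. Prime attributes: {Building, Instructor, RoomNo, StudentID}.
Each dependency's left side is a superkey — BCNF holds.

BCNF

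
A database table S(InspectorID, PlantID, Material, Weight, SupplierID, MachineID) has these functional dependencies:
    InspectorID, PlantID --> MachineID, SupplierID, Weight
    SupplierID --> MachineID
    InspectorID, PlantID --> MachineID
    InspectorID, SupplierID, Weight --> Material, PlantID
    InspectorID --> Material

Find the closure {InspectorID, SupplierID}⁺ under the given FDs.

Start with {InspectorID, SupplierID}.
SupplierID --> MachineID applies; add {MachineID} → now {InspectorID, MachineID, SupplierID}.
InspectorID --> Material applies; add {Material} → now {InspectorID, MachineID, Material, SupplierID}.
No further FD applies.

{InspectorID, MachineID, Material, SupplierID}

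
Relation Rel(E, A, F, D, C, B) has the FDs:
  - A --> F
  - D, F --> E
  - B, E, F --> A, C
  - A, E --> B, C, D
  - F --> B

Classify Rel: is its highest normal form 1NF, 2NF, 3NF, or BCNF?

Candidate keys: {A, D}, {A, E}, {D, F}, {E, F}. Prime attributes: {A, D, E, F}.
A --> F: {A}⁺ = {A, B, F}, which is not all of the attributes, so the left side is not a superkey — BCNF is violated.
Because {B} is non-prime and the left side of F --> B is not a superkey, the relation is not in 3NF.
The proper key subset {A} of {A, D} determines non-prime {B}, so the relation is not even in 2NF.

1NF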